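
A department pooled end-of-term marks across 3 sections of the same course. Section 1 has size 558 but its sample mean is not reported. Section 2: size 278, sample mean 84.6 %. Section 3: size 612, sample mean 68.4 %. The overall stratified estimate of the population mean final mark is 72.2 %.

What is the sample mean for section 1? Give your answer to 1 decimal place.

Σ Nₕx̄ₕ = N·μ, so 558·x̄_1 = 1448·72.2 − (278·84.6 + 612·68.4).
= 104545.6 − 65379.6 = 39166.
x̄_1 = 39166 / 558 = 70.190... → 70.2.

70.2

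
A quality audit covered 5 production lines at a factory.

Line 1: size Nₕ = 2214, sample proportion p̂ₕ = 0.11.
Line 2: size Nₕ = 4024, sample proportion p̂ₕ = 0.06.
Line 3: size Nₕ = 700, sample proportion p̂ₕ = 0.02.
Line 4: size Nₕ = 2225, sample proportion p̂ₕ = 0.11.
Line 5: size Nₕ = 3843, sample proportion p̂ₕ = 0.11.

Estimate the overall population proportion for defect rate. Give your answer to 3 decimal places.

Wₕ = Nₕ/N with N = 13006: 0.1702, 0.3094, 0.0538, 0.1711, 0.2955.
p̂_st = 0.1702·0.11 + 0.3094·0.06 + 0.0538·0.02 + 0.1711·0.11 + 0.2955·0.11 ≈ 0.08969... → 0.090.

0.090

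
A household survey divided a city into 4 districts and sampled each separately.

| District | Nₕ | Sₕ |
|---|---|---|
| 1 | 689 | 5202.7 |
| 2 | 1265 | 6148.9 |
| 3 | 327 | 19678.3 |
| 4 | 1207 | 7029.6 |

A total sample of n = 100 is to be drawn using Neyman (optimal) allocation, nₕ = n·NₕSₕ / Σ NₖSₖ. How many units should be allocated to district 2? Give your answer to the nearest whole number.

Σ NₕSₕ = 689·5202.7 + 1265·6148.9 + 327·19678.3 + 1207·7029.6 = 26282550.1.
Share for 2: 7778358.5/26282550.1 = 0.29595.
n_2 = 100 × 0.29595 = 29.595... → 30.

30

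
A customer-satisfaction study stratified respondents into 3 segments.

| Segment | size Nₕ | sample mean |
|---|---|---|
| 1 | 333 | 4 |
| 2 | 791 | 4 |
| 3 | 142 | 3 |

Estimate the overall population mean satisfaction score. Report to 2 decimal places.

3.89

N = 1266; weights Wₕ = Nₕ/N = (0.2630, 0.6248, 0.1122).
x̄_st = Σ Wₕ·x̄ₕ = 0.2630·4 + 0.6248·4 + 0.1122·3 ≈ 3.8878...
→ 3.89.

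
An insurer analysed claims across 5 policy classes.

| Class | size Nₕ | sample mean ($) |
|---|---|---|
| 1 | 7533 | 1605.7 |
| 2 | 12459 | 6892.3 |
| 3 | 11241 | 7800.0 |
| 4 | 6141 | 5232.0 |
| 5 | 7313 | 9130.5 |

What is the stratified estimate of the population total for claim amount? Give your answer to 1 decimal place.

1: 7533·1605.7 = 12095738.1
2: 12459·6892.3 = 85871165.7
3: 11241·7800.0 = 87679800
4: 6141·5232.0 = 32129712
5: 7313·9130.5 = 66771346.5
τ̂ = Σ Nₕx̄ₕ = 284547762.3.

284547762.3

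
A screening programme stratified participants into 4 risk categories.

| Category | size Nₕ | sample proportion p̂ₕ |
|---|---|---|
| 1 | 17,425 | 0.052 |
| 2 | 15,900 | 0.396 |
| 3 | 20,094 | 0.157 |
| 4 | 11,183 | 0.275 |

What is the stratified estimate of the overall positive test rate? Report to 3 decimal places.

Wₕ = Nₕ/N with N = 64602: 0.2697, 0.2461, 0.3110, 0.1731.
p̂_st = 0.2697·0.052 + 0.2461·0.396 + 0.3110·0.157 + 0.1731·0.275 ≈ 0.20793... → 0.208.

0.208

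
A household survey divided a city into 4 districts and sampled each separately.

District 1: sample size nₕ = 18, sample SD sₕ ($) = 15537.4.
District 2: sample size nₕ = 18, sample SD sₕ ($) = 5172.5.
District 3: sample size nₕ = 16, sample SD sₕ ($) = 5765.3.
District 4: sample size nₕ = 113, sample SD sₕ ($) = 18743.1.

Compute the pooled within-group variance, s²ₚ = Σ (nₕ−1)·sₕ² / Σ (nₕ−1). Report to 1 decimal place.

275797639.9

1: (18−1)·15537.4² = 17·241410798.76 = 4103983578.92
2: (18−1)·5172.5² = 17·26754756.25 = 454830856.25
3: (16−1)·5765.3² = 15·33238684.09 = 498580261.35
4: (113−1)·18743.1² = 112·351303797.61 = 39346025332.32
Numerator = 44403420028.84; denominator = Σ(nₕ−1) = 161.
s²ₚ = 44403420028.84/161 = 275797639.931... → 275797639.9.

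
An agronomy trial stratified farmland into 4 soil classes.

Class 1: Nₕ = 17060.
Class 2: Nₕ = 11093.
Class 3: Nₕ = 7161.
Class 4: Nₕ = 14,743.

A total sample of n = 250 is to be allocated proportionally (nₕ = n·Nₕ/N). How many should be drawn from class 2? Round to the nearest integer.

Share of class 2 = 11093/50057 = 0.22161.
Allocate 250 × 0.22161 = 55.402... → 55.

55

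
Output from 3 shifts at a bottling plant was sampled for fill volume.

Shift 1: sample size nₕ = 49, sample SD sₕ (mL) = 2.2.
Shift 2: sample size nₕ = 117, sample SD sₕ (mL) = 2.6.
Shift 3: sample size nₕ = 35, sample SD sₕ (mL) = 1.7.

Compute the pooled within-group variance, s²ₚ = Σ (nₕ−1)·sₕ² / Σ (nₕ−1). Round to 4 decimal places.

5.6300

1: (49−1)·2.2² = 48·4.84 = 232.32
2: (117−1)·2.6² = 116·6.76 = 784.16
3: (35−1)·1.7² = 34·2.89 = 98.26
Numerator = 1114.74; denominator = Σ(nₕ−1) = 198.
s²ₚ = 1114.74/198 = 5.63 → 5.6300.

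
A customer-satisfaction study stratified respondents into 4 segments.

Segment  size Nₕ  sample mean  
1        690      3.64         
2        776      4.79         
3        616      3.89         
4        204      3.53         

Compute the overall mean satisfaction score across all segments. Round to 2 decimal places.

4.09

N = 690 + 776 + 616 + 204 = 2286.
Weight each subgroup mean by Nₕ/N and sum.
Σ Nₕx̄ₕ = 690·3.64 + 776·4.79 + 616·3.89 + 204·3.53 = 2511.6 + 3717.04 + 2396.24 + 720.12 = 9345.
Divide by N: 9345 / 2286 = 4.0879... → 4.09.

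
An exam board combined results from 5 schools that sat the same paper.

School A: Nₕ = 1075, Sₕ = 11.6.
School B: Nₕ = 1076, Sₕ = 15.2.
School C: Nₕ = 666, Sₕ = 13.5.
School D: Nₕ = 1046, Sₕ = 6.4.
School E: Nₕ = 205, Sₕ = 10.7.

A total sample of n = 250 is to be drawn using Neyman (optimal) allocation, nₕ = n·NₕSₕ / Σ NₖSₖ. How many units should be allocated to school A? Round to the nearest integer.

67

A: NₕSₕ = 1075·11.6 = 12470
B: NₕSₕ = 1076·15.2 = 16355.2
C: NₕSₕ = 666·13.5 = 8991
D: NₕSₕ = 1046·6.4 = 6694.4
E: NₕSₕ = 205·10.7 = 2193.5
Σ NₕSₕ = 46704.1.
n_A = 250·12470/46704.1 = 66.750... → 67.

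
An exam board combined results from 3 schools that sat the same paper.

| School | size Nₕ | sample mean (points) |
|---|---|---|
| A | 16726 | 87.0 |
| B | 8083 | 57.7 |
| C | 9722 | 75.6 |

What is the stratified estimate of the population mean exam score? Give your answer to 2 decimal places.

x̄_st = (Σ Nₕx̄ₕ) / (Σ Nₕ) = (16726·87.0 + 8083·57.7 + 9722·75.6) / 34531
= 2656534.3 / 34531 = 76.9319... → 76.93.

76.93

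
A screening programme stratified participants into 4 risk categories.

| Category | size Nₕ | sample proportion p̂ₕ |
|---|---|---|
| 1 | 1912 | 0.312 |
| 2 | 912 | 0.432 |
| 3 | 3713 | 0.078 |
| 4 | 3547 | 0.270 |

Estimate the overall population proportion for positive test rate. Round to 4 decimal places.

Wₕ = Nₕ/N with N = 10084: 0.1896, 0.0904, 0.3682, 0.3517.
p̂_st = 0.1896·0.312 + 0.0904·0.432 + 0.3682·0.078 + 0.3517·0.270 ≈ 0.221919... → 0.2219.

0.2219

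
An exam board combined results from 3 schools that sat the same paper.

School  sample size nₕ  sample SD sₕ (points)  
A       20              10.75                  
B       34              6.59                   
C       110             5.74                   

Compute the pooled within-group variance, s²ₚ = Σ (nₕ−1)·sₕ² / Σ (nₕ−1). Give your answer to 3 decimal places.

44.845

A: (20−1)·10.75² = 19·115.5625 = 2195.6875
B: (34−1)·6.59² = 33·43.4281 = 1433.1273
C: (110−1)·5.74² = 109·32.9476 = 3591.2884
Numerator = 7220.1032; denominator = Σ(nₕ−1) = 161.
s²ₚ = 7220.1032/161 = 44.84536... → 44.845.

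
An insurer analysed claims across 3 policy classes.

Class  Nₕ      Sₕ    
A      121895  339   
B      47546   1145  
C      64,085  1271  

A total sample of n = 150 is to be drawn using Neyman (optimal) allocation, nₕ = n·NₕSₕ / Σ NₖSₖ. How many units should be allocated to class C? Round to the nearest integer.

Σ NₕSₕ = 121895·339 + 47546·1145 + 64085·1271 = 177214610.
Share for C: 81452035/177214610 = 0.45962.
n_C = 150 × 0.45962 = 68.944... → 69.

69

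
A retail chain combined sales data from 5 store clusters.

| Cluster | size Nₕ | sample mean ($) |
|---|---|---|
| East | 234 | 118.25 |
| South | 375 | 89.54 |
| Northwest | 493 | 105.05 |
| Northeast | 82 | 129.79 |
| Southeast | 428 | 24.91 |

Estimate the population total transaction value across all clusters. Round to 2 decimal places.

Estimate total by summing Nₕ·x̄ₕ over strata.
234·118.25 + 375·89.54 + 493·105.05 + 82·129.79 + 428·24.91 = 27670.5 + 33577.5 + 51789.65 + 10642.78 + 10661.48 = 134341.91.

134341.91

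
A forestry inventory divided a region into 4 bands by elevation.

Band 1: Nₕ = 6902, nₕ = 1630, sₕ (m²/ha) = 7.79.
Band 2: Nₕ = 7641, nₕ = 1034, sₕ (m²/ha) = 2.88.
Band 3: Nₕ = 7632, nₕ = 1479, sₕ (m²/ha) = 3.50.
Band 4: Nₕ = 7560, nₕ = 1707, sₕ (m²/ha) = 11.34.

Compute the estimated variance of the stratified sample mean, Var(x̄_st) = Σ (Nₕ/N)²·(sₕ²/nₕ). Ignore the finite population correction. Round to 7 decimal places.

0.0079509

N = 29735; Wₕ = Nₕ/N.
band 1: (6902/29735)²·7.79²/1630 = 0.0020058633
band 2: (7641/29735)²·2.88²/1034 = 0.0005296988
band 3: (7632/29735)²·3.50²/1479 = 0.0005456432
band 4: (7560/29735)²·11.34²/1707 = 0.0048696785
Sum = 0.0079508838 → 0.0079509.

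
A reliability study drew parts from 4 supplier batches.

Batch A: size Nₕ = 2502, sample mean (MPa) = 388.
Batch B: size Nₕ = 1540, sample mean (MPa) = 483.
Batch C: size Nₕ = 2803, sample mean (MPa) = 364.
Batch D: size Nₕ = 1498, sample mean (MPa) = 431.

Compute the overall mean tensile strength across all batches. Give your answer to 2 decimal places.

N = 8343; weights Wₕ = Nₕ/N = (0.2999, 0.1846, 0.3360, 0.1796).
x̄_st = Σ Wₕ·x̄ₕ = 0.2999·388 + 0.1846·483 + 0.3360·364 + 0.1796·431 ≈ 405.1931...
→ 405.19.

405.19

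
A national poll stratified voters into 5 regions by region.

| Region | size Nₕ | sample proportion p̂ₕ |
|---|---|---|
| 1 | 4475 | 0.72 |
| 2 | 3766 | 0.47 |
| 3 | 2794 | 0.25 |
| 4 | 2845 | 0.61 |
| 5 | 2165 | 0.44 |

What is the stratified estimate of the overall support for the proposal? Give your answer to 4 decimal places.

0.5222

Wₕ = Nₕ/N with N = 16045: 0.2789, 0.2347, 0.1741, 0.1773, 0.1349.
p̂_st = 0.2789·0.72 + 0.2347·0.47 + 0.1741·0.25 + 0.1773·0.61 + 0.1349·0.44 ≈ 0.522192... → 0.5222.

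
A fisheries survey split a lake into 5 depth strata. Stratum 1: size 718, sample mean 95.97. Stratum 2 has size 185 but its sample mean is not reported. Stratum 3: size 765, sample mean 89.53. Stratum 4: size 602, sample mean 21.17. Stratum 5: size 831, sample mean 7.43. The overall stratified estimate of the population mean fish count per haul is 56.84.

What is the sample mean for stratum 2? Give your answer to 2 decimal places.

107.81

Σ Nₕx̄ₕ = N·μ, so 185·x̄_2 = 3101·56.84 − (718·95.97 + 765·89.53 + 602·21.17 + 831·7.43).
= 176260.84 − 156315.58 = 19945.26.
x̄_2 = 19945.26 / 185 = 107.8122... → 107.81.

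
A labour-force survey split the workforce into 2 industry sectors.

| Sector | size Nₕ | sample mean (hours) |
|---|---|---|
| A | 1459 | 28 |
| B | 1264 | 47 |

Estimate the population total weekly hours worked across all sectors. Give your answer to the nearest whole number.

A: 1459·28 = 40852
B: 1264·47 = 59408
τ̂ = Σ Nₕx̄ₕ = 100260.

100260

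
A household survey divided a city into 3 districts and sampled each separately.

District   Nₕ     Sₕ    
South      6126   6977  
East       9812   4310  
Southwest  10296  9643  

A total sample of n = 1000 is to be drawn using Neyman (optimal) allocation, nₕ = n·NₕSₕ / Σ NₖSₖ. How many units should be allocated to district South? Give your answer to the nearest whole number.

Σ NₕSₕ = 6126·6977 + 9812·4310 + 10296·9643 = 184315150.
Share for South: 42741102/184315150 = 0.23189.
n_South = 1000 × 0.23189 = 231.891... → 232.

232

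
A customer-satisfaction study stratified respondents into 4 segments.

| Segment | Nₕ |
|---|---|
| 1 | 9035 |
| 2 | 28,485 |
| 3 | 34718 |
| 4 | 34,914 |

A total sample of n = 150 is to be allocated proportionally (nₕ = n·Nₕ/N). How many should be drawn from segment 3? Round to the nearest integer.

49

Share of segment 3 = 34718/107152 = 0.32401.
Allocate 150 × 0.32401 = 48.601... → 49.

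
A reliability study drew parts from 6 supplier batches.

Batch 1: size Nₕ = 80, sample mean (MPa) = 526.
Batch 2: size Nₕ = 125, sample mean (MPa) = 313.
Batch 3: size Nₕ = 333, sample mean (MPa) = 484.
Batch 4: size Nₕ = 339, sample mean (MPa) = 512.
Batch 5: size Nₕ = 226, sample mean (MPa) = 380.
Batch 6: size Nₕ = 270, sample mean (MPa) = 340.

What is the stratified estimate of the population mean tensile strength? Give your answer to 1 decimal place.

x̄_st = (Σ Nₕx̄ₕ) / (Σ Nₕ) = (80·526 + 125·313 + 333·484 + 339·512 + 226·380 + 270·340) / 1373
= 593625 / 1373 = 432.356... → 432.4.

432.4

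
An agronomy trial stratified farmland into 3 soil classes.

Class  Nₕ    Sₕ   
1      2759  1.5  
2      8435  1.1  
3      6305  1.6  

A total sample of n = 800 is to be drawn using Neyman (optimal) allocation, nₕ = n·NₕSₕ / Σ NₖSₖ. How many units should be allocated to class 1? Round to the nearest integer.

1: NₕSₕ = 2759·1.5 = 4138.5
2: NₕSₕ = 8435·1.1 = 9278.5
3: NₕSₕ = 6305·1.6 = 10088
Σ NₕSₕ = 23505.
n_1 = 800·4138.5/23505 = 140.855... → 141.

141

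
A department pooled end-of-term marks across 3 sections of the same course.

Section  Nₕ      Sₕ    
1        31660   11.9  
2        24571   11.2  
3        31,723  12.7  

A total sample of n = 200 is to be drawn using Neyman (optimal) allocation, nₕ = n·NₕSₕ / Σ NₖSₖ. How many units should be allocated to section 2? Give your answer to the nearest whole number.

52

1: NₕSₕ = 31660·11.9 = 376754
2: NₕSₕ = 24571·11.2 = 275195.2
3: NₕSₕ = 31723·12.7 = 402882.1
Σ NₕSₕ = 1054831.3.
n_2 = 200·275195.2/1054831.3 = 52.178... → 52.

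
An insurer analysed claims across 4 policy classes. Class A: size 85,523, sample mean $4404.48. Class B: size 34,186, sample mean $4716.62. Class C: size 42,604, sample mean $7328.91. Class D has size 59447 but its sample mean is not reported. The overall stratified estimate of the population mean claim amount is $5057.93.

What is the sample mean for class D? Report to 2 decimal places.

4566.74

N = 85523 + 34186 + 42604 + 59447 = 221760.
Overall total = μ·N = 5057.93·221760 = 1121646556.8.
Subtract the known strata: 85523·4404.48 + 34186·4716.62 + 42604·7328.91 = 850167596.
Remaining total for class D: 1121646556.8 − 850167596 = 271478960.8.
Divide by its size: 271478960.8 / 59447 = 4566.7395... → 4566.74.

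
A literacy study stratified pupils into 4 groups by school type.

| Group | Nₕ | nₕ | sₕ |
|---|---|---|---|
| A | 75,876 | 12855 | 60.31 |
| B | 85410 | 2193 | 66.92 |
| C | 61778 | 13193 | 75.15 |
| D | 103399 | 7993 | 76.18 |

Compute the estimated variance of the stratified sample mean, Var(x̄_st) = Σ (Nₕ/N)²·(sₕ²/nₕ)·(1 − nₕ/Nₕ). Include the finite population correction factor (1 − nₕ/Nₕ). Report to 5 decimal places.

N = 326463. Term for each stratum: Wₕ²sₕ²/nₕ·(1−nₕ/Nₕ).
Var(x̄_st) = 0.01269487 + 0.13618400 + 0.01205542 + 0.06720417 = 0.22813846 → 0.22814.

0.22814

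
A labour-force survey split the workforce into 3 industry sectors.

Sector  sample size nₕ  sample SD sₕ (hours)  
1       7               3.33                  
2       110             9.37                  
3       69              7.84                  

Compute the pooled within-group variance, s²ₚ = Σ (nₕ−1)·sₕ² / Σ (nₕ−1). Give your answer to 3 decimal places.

75.498

Degrees of freedom: 6 + 109 + 68 = 183.
Σ(nₕ−1)sₕ² = 6·11.0889 + 109·87.7969 + 68·61.4656 = 13816.0563.
s²ₚ = 13816.0563 / 183 = 75.49758... → 75.498.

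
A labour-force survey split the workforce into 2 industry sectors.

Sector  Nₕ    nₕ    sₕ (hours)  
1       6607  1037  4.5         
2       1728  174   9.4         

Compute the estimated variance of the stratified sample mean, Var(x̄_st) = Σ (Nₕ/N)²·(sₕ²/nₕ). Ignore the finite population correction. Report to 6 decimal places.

N = 8335. Term for each stratum: Wₕ²sₕ²/nₕ.
Var(x̄_st) = 0.012269975 + 0.021826431 = 0.034096406 → 0.034096.

0.034096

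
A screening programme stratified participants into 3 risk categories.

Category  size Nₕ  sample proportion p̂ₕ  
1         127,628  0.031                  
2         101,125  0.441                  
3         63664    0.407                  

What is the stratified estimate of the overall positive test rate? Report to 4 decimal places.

0.2546

N = 127628 + 101125 + 63664 = 292417.
Overall proportion = Σ (Nₕ/N)·p̂ₕ.
Σ Nₕp̂ₕ = 3956.468 + 44596.125 + 25911.248 = 74463.841.
74463.841 / 292417 = 0.254649... → 0.2546.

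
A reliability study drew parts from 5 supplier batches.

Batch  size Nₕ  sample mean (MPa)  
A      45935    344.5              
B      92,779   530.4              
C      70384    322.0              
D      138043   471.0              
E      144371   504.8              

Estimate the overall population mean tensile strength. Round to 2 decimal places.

N = 491512; weights Wₕ = Nₕ/N = (0.0935, 0.1888, 0.1432, 0.2809, 0.2937).
x̄_st = Σ Wₕ·x̄ₕ = 0.0935·344.5 + 0.1888·530.4 + 0.1432·322.0 + 0.2809·471.0 + 0.2937·504.8 ≈ 458.9816...
→ 458.98.

458.98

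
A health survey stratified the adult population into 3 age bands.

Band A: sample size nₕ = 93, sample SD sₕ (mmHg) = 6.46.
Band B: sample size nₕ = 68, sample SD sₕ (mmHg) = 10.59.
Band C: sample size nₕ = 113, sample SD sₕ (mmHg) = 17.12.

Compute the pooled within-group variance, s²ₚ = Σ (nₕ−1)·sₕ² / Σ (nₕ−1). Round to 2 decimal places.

163.03

Degrees of freedom: 92 + 67 + 112 = 271.
Σ(nₕ−1)sₕ² = 92·41.7316 + 67·112.1481 + 112·293.0944 = 44179.8027.
s²ₚ = 44179.8027 / 271 = 163.0251... → 163.03.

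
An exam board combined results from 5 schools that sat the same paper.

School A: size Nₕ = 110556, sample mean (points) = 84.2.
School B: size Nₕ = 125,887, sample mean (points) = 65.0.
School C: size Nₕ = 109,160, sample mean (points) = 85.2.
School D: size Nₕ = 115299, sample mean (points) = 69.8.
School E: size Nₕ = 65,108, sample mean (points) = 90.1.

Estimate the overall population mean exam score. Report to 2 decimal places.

77.39

x̄_st = (Σ Nₕx̄ₕ) / (Σ Nₕ) = (110556·84.2 + 125887·65.0 + 109160·85.2 + 115299·69.8 + 65108·90.1) / 526010
= 40706003.2 / 526010 = 77.3864... → 77.39.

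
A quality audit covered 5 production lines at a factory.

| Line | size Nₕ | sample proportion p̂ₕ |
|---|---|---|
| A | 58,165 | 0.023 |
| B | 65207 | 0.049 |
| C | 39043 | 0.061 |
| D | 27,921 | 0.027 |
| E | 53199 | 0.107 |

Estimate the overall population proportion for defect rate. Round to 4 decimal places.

0.0549

N = 58165 + 65207 + 39043 + 27921 + 53199 = 243535.
Overall proportion = Σ (Nₕ/N)·p̂ₕ.
Σ Nₕp̂ₕ = 1337.795 + 3195.143 + 2381.623 + 753.867 + 5692.293 = 13360.721.
13360.721 / 243535 = 0.054862... → 0.0549.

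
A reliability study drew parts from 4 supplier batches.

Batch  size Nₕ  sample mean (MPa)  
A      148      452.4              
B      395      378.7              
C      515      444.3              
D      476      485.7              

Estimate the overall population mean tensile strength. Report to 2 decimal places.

N = 1534; weights Wₕ = Nₕ/N = (0.0965, 0.2575, 0.3357, 0.3103).
x̄_st = Σ Wₕ·x̄ₕ = 0.0965·452.4 + 0.2575·378.7 + 0.3357·444.3 + 0.3103·485.7 ≈ 441.0361...
→ 441.04.

441.04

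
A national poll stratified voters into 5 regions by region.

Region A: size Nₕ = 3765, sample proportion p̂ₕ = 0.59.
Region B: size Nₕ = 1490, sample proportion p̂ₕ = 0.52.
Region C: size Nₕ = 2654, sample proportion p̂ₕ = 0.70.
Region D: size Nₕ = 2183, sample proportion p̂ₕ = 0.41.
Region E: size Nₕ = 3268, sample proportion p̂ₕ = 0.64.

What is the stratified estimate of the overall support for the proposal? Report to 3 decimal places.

Wₕ = Nₕ/N with N = 13360: 0.2818, 0.1115, 0.1987, 0.1634, 0.2446.
p̂_st = 0.2818·0.59 + 0.1115·0.52 + 0.1987·0.70 + 0.1634·0.41 + 0.2446·0.64 ≈ 0.58686... → 0.587.

0.587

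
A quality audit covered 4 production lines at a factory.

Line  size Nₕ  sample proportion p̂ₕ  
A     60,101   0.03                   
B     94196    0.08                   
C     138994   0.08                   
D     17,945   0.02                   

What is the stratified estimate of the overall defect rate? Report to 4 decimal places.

N = 60101 + 94196 + 138994 + 17945 = 311236.
Overall proportion = Σ (Nₕ/N)·p̂ₕ.
Σ Nₕp̂ₕ = 1803.03 + 7535.68 + 11119.52 + 358.9 = 20817.13.
20817.13 / 311236 = 0.066885... → 0.0669.

0.0669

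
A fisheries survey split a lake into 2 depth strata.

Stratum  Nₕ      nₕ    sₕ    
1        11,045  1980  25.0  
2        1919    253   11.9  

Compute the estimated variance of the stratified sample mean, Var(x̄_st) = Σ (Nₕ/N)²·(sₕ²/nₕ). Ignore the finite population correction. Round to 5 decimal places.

N = 12964; Wₕ = Nₕ/N.
stratum 1: (11045/12964)²·25.0²/1980 = 0.22912276
stratum 2: (1919/12964)²·11.9²/253 = 0.01226437
Sum = 0.24138713 → 0.24139.

0.24139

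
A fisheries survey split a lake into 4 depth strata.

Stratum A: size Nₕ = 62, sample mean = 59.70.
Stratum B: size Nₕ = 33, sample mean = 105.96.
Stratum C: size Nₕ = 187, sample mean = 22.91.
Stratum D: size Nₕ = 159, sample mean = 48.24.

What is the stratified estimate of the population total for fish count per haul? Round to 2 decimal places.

19152.41

A: 62·59.70 = 3701.4
B: 33·105.96 = 3496.68
C: 187·22.91 = 4284.17
D: 159·48.24 = 7670.16
τ̂ = Σ Nₕx̄ₕ = 19152.41.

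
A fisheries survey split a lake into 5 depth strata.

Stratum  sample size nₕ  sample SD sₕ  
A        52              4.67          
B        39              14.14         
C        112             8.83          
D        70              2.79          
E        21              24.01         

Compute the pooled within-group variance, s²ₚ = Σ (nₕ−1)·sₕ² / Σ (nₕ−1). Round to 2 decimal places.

Degrees of freedom: 51 + 38 + 111 + 69 + 20 = 289.
Σ(nₕ−1)sₕ² = 51·21.8089 + 38·199.9396 + 111·77.9689 + 69·7.7841 + 20·576.4801 = 29431.2115.
s²ₚ = 29431.2115 / 289 = 101.8381... → 101.84.

101.84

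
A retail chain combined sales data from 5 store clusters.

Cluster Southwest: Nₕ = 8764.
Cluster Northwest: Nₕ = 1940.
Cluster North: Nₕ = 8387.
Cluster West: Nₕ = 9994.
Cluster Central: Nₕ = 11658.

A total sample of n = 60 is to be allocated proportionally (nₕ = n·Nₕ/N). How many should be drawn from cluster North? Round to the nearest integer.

N = 8764 + 1940 + 8387 + 9994 + 11658 = 40743.
n_North = 60·8387/40743 = 12.351... → 12.

12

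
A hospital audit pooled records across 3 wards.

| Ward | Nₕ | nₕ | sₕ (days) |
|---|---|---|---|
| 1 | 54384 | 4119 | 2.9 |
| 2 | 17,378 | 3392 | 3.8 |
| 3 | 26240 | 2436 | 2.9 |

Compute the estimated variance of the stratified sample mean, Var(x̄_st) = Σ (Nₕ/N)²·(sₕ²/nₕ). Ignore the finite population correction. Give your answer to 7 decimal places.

0.0010101

N = 98002; Wₕ = Nₕ/N.
ward 1: (54384/98002)²·2.9²/4119 = 0.0006287480
ward 2: (17378/98002)²·3.8²/3392 = 0.0001338570
ward 3: (26240/98002)²·2.9²/2436 = 0.0002475007
Sum = 0.0010101057 → 0.0010101.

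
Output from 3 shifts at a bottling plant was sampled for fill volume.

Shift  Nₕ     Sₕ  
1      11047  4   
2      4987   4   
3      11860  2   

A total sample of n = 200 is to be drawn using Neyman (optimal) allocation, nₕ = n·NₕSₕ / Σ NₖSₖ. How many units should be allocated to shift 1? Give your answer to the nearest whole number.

1: NₕSₕ = 11047·4 = 44188
2: NₕSₕ = 4987·4 = 19948
3: NₕSₕ = 11860·2 = 23720
Σ NₕSₕ = 87856.
n_1 = 200·44188/87856 = 100.592... → 101.

101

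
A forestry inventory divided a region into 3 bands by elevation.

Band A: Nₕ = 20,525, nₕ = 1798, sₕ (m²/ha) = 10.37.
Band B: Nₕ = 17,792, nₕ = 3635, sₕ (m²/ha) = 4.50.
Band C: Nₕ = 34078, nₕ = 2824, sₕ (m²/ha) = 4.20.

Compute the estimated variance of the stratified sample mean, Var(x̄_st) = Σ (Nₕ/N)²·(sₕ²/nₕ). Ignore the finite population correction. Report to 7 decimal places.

N = 72395. Term for each stratum: Wₕ²sₕ²/nₕ.
Var(x̄_st) = 0.0048074748 + 0.0003364752 + 0.0013840919 = 0.0065280419 → 0.0065280.

0.0065280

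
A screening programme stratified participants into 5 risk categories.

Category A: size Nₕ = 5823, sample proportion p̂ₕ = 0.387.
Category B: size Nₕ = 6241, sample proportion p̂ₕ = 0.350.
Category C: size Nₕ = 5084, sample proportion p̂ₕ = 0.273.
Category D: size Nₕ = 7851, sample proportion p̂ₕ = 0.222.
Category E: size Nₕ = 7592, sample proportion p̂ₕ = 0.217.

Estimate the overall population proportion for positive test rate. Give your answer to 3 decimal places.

0.283

N = 5823 + 6241 + 5084 + 7851 + 7592 = 32591.
Overall proportion = Σ (Nₕ/N)·p̂ₕ.
Σ Nₕp̂ₕ = 2253.501 + 2184.35 + 1387.932 + 1742.922 + 1647.464 = 9216.169.
9216.169 / 32591 = 0.28278... → 0.283.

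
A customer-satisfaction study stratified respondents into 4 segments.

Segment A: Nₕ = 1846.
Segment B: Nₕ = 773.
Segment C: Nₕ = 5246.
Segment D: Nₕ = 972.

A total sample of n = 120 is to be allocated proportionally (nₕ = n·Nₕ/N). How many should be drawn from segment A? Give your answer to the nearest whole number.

25

N = 1846 + 773 + 5246 + 972 = 8837.
n_A = 120·1846/8837 = 25.067... → 25.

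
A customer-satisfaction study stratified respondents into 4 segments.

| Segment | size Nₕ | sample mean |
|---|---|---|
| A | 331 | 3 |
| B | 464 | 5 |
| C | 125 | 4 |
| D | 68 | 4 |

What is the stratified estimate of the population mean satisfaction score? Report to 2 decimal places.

4.13

x̄_st = (Σ Nₕx̄ₕ) / (Σ Nₕ) = (331·3 + 464·5 + 125·4 + 68·4) / 988
= 4085 / 988 = 4.1346... → 4.13.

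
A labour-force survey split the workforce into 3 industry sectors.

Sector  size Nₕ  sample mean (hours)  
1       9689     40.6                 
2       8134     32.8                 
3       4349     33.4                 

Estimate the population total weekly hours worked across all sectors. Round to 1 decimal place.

1: 9689·40.6 = 393373.4
2: 8134·32.8 = 266795.2
3: 4349·33.4 = 145256.6
τ̂ = Σ Nₕx̄ₕ = 805425.2.

805425.2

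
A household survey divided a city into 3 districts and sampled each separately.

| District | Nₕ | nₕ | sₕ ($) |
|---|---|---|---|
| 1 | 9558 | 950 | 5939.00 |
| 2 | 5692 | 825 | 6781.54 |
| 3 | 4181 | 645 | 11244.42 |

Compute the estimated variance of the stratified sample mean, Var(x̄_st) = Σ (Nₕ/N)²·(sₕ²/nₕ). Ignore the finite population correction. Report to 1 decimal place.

22842.8

N = 19431. Term for each stratum: Wₕ²sₕ²/nₕ.
Var(x̄_st) = 8983.5253 + 4783.4604 + 9075.7899 = 22842.7756 → 22842.8.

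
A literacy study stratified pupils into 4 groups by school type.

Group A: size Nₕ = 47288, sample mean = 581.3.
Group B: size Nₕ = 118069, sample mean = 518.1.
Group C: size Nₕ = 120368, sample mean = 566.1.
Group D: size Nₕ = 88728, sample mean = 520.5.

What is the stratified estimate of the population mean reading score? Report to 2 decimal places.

N = 47288 + 118069 + 120368 + 88728 = 374453.
Overall mean = Σ (Nₕ/N)·x̄ₕ — weight by population share, not a simple average.
Σ Nₕx̄ₕ = 47288·581.3 + 118069·518.1 + 120368·566.1 + 88728·520.5 = 27488514.4 + 61171548.9 + 68140324.8 + 46182924 = 202983312.1.
Divide by N: 202983312.1 / 374453 = 542.0795... → 542.08.

542.08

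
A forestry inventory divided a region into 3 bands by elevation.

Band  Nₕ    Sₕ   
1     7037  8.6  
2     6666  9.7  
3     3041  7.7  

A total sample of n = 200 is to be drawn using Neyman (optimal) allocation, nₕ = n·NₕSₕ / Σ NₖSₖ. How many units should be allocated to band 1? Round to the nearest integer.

1: NₕSₕ = 7037·8.6 = 60518.2
2: NₕSₕ = 6666·9.7 = 64660.2
3: NₕSₕ = 3041·7.7 = 23415.7
Σ NₕSₕ = 148594.1.
n_1 = 200·60518.2/148594.1 = 81.454... → 81.

81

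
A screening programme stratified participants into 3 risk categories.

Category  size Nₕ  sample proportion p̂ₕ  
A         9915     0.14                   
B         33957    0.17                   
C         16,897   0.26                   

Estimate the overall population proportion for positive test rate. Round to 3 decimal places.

0.190

N = 9915 + 33957 + 16897 = 60769.
Overall proportion = Σ (Nₕ/N)·p̂ₕ.
Σ Nₕp̂ₕ = 1388.1 + 5772.69 + 4393.22 = 11554.01.
11554.01 / 60769 = 0.19013... → 0.190.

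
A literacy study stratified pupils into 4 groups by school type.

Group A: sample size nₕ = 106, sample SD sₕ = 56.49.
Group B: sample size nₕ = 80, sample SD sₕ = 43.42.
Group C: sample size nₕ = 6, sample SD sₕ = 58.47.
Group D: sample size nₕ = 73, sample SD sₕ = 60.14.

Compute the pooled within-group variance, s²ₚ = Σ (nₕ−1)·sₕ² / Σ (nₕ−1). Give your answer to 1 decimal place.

2917.7

Degrees of freedom: 105 + 79 + 5 + 72 = 261.
Σ(nₕ−1)sₕ² = 105·3191.1201 + 79·1885.2964 + 5·3418.7409 + 72·3616.8196 = 761510.7418.
s²ₚ = 761510.7418 / 261 = 2917.666... → 2917.7.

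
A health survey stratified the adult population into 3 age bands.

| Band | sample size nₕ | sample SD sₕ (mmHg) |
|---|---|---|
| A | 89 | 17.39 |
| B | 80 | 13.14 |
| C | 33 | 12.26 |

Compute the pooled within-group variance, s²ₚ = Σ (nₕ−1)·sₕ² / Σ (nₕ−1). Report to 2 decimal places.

226.44

A: (89−1)·17.39² = 88·302.4121 = 26612.2648
B: (80−1)·13.14² = 79·172.6596 = 13640.1084
C: (33−1)·12.26² = 32·150.3076 = 4809.8432
Numerator = 45062.2164; denominator = Σ(nₕ−1) = 199.
s²ₚ = 45062.2164/199 = 226.4433... → 226.44.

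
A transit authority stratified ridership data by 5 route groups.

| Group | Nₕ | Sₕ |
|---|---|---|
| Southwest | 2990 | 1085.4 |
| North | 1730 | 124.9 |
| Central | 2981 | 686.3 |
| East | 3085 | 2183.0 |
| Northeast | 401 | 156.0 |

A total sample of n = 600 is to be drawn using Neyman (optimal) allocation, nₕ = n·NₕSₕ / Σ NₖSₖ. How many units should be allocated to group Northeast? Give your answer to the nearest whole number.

3

Southwest: NₕSₕ = 2990·1085.4 = 3245346
North: NₕSₕ = 1730·124.9 = 216077
Central: NₕSₕ = 2981·686.3 = 2045860.3
East: NₕSₕ = 3085·2183.0 = 6734555
Northeast: NₕSₕ = 401·156.0 = 62556
Σ NₕSₕ = 12304394.3.
n_Northeast = 600·62556/12304394.3 = 3.050... → 3.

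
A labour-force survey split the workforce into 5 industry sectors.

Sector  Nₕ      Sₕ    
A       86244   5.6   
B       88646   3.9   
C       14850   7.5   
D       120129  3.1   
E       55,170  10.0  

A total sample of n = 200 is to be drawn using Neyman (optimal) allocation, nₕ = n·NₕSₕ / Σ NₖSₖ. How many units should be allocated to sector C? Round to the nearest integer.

12

Σ NₕSₕ = 86244·5.6 + 88646·3.9 + 14850·7.5 + 120129·3.1 + 55170·10.0 = 1864160.7.
Share for C: 111375/1864160.7 = 0.05975.
n_C = 200 × 0.05975 = 11.949... → 12.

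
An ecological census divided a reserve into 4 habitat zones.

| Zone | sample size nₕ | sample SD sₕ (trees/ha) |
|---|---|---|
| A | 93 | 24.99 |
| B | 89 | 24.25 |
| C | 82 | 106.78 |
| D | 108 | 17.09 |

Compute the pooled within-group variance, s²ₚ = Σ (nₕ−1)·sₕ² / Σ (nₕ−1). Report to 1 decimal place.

2891.3

Degrees of freedom: 92 + 88 + 81 + 107 = 368.
Σ(nₕ−1)sₕ² = 92·624.5001 + 88·588.0625 + 81·11401.9684 + 107·292.0681 = 1064014.2363.
s²ₚ = 1064014.2363 / 368 = 2891.343... → 2891.3.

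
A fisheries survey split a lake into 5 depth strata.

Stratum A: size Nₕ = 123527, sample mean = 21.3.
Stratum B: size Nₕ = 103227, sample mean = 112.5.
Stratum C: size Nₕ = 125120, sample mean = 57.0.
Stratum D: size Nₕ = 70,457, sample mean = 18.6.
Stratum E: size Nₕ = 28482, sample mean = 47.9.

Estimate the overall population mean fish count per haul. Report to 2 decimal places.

N = 450813; weights Wₕ = Nₕ/N = (0.2740, 0.2290, 0.2775, 0.1563, 0.0632).
x̄_st = Σ Wₕ·x̄ₕ = 0.2740·21.3 + 0.2290·112.5 + 0.2775·57.0 + 0.1563·18.6 + 0.0632·47.9 ≈ 53.3498...
→ 53.35.

53.35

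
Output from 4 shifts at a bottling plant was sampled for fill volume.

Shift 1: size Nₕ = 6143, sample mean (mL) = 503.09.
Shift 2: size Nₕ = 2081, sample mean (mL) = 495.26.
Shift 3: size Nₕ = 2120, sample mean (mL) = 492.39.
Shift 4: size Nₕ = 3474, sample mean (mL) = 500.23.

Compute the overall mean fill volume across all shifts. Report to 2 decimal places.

N = 13818; weights Wₕ = Nₕ/N = (0.4446, 0.1506, 0.1534, 0.2514).
x̄_st = Σ Wₕ·x̄ₕ = 0.4446·503.09 + 0.1506·495.26 + 0.1534·492.39 + 0.2514·500.23 ≈ 499.5501...
→ 499.55.

499.55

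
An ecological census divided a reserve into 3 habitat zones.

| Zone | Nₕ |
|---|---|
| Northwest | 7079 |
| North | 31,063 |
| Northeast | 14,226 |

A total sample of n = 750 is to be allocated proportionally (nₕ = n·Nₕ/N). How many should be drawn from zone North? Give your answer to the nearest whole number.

445

N = 7079 + 31063 + 14226 = 52368.
n_North = 750·31063/52368 = 444.876... → 445.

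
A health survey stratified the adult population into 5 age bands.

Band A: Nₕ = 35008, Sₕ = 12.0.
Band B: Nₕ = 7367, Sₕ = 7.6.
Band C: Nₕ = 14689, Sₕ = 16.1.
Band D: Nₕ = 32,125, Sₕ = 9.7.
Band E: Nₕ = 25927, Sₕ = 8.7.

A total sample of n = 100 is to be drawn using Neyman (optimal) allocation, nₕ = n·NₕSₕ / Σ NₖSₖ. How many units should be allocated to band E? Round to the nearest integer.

Σ NₕSₕ = 35008·12.0 + 7367·7.6 + 14689·16.1 + 32125·9.7 + 25927·8.7 = 1249755.5.
Share for E: 225564.9/1249755.5 = 0.18049.
n_E = 100 × 0.18049 = 18.049... → 18.

18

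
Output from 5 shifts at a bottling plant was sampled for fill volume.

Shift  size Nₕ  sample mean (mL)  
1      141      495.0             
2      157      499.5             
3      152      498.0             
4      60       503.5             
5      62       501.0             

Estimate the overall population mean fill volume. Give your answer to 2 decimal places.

498.57

N = 141 + 157 + 152 + 60 + 62 = 572.
Weight each subgroup mean by Nₕ/N and sum.
Σ Nₕx̄ₕ = 141·495.0 + 157·499.5 + 152·498.0 + 60·503.5 + 62·501.0 = 69795 + 78421.5 + 75696 + 30210 + 31062 = 285184.5.
Divide by N: 285184.5 / 572 = 498.5743... → 498.57.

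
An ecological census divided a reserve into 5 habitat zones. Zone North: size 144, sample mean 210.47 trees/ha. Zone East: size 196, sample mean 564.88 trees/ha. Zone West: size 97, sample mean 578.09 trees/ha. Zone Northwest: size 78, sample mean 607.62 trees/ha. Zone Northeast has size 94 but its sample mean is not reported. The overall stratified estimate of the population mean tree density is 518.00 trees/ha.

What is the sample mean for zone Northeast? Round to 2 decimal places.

754.99

Σ Nₕx̄ₕ = N·μ, so 94·x̄_Northeast = 609·518.00 − (144·210.47 + 196·564.88 + 97·578.09 + 78·607.62).
= 315462 − 244493.25 = 70968.75.
x̄_Northeast = 70968.75 / 94 = 754.9867... → 754.99.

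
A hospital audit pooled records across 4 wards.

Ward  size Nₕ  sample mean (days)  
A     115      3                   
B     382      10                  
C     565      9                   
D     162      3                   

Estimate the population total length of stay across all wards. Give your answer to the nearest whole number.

9736

A: 115·3 = 345
B: 382·10 = 3820
C: 565·9 = 5085
D: 162·3 = 486
τ̂ = Σ Nₕx̄ₕ = 9736.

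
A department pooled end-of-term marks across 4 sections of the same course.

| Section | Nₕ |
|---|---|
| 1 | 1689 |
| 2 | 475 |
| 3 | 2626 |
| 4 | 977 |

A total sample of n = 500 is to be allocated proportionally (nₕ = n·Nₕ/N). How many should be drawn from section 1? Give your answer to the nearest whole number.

Share of section 1 = 1689/5767 = 0.29287.
Allocate 500 × 0.29287 = 146.437... → 146.

146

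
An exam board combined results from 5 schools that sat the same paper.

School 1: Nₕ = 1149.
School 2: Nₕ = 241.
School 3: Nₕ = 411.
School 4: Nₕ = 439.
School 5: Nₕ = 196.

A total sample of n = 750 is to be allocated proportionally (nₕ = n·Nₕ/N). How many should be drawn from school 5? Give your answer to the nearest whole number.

N = 1149 + 241 + 411 + 439 + 196 = 2436.
n_5 = 750·196/2436 = 60.345... → 60.

60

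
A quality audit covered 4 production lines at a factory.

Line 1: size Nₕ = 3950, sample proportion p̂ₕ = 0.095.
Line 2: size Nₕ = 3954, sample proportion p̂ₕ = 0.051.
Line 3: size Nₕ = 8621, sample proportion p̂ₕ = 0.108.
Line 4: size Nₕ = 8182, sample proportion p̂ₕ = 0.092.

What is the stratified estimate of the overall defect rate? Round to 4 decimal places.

0.0915

Wₕ = Nₕ/N with N = 24707: 0.1599, 0.1600, 0.3489, 0.3312.
p̂_st = 0.1599·0.095 + 0.1600·0.051 + 0.3489·0.108 + 0.3312·0.092 ≈ 0.091501... → 0.0915.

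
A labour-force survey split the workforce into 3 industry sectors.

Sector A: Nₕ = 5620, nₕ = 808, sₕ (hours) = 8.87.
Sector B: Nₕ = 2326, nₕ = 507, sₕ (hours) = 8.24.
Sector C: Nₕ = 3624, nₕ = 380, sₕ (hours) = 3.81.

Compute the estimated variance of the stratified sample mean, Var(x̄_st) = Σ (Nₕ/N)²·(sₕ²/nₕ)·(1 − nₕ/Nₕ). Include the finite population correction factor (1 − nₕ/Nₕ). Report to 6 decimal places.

N = 11570; Wₕ = Nₕ/N.
sector A: (5620/11570)²·8.87²/808·(1 − 808/5620) = 0.019671211
sector B: (2326/11570)²·8.24²/507·(1 − 507/2326) = 0.004232745
sector C: (3624/11570)²·3.81²/380·(1 − 380/3624) = 0.003354816
Sum = 0.027258772 → 0.027259.

0.027259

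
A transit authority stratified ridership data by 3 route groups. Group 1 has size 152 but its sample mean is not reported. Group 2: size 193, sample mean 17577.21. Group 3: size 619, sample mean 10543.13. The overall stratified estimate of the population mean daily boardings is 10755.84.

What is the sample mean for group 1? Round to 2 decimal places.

N = 152 + 193 + 619 = 964.
Overall total = μ·N = 10755.84·964 = 10368629.76.
Subtract the known strata: 193·17577.21 + 619·10543.13 = 9918599.
Remaining total for group 1: 10368629.76 − 9918599 = 450030.76.
Divide by its size: 450030.76 / 152 = 2960.7287... → 2960.73.

2960.73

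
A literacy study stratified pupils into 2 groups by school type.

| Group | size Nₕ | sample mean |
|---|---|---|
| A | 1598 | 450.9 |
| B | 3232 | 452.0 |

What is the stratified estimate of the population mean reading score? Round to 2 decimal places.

N = 1598 + 3232 = 4830.
The stratified mean weights each stratum mean by its population share Nₕ/N.
Σ Nₕx̄ₕ = 1598·450.9 + 3232·452.0 = 720538.2 + 1460864 = 2181402.2.
Divide by N: 2181402.2 / 4830 = 451.6361... → 451.64.

451.64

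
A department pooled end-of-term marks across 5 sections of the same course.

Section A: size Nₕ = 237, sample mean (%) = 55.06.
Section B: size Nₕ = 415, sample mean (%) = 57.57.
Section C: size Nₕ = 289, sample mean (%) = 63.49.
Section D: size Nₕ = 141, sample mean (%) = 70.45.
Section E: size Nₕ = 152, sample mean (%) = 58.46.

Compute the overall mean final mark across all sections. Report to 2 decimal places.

60.06

N = 237 + 415 + 289 + 141 + 152 = 1234.
Weight each subgroup mean by Nₕ/N and sum.
Σ Nₕx̄ₕ = 237·55.06 + 415·57.57 + 289·63.49 + 141·70.45 + 152·58.46 = 13049.22 + 23891.55 + 18348.61 + 9933.45 + 8885.92 = 74108.75.
Divide by N: 74108.75 / 1234 = 60.0557... → 60.06.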